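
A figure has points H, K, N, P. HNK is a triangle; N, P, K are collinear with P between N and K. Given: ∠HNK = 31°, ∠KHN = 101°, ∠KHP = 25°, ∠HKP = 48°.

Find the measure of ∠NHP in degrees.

1. ∠HNP = 31°  [P on ray NK]
2. ∠HPK = 107°  [△HPK]
3. ∠HPN = 73°  [linear pair at P on NK]
4. ∠NHP = 76°  [△HNP]

∠NHP = 76°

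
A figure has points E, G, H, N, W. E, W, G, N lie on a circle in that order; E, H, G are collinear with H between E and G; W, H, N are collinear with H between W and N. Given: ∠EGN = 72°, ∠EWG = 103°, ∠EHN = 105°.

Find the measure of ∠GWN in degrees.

1. ∠ENG = 77°  [cyclic EWGN, opposite ∠W+∠N]
2. ∠GEN = 31°  [△EGN]
3. ∠GWN = 31°  [same arc GN]

∠GWN = 31°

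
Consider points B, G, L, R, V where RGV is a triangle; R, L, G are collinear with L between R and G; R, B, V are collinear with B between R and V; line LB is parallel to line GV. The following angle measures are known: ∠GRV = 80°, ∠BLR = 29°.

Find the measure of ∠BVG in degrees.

1. ∠BRL = 80°  [L on RG, B on RV]
2. ∠LBR = 71°  [△RLB]
3. ∠LBV = 109°  [linear pair at B on RV]
4. ∠BVG = 71°  [LB∥GV, co-interior at V–B]

∠BVG = 71°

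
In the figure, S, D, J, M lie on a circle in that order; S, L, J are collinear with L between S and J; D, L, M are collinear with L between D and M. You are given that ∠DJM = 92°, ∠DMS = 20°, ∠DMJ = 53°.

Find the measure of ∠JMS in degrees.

∠JMS = 73°

1. ∠DSM = 88°  [cyclic SDJM, opposite ∠S+∠J]
2. ∠JDM = 35°  [△DJM]
3. ∠MDS = 72°  [△SDM]
4. ∠JSM = 35°  [same arc JM]
5. ∠MJS = 72°  [same arc SM]
6. ∠JMS = 73°  [△SJM]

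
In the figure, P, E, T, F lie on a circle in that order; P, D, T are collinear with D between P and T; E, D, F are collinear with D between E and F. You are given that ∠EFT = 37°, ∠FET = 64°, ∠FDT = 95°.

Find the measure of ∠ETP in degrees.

1. ∠FPT = 64°  [same arc TF]
2. ∠FDP = 85°  [linear pair at D on PT]
3. ∠EFP = 31°  [△PDF]
4. ∠ETP = 31°  [same arc PE]

∠ETP = 31°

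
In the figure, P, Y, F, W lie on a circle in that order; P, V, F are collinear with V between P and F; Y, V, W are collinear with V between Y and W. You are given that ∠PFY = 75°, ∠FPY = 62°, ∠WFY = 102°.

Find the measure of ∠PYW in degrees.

∠PYW = 27°

1. ∠PWY = 75°  [same arc PY]
2. ∠WPY = 78°  [cyclic PYFW, opposite ∠P+∠F]
3. ∠PYW = 27°  [△PYW]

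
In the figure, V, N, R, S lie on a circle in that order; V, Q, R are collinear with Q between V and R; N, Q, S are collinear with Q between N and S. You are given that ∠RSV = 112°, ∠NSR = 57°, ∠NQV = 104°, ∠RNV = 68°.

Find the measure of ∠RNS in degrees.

∠RNS = 49°

1. ∠NVR = 57°  [same arc NR]
2. ∠NQR = 76°  [linear pair at Q on VR]
3. ∠NRV = 55°  [△VNR]
4. ∠RNS = 49°  [△NQR]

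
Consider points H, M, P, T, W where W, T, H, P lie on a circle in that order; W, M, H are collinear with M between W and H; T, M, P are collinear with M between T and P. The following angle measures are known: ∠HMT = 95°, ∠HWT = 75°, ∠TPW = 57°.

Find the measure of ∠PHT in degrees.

∠PHT = 77°

1. ∠TMW = 85°  [linear pair at M on WH]
2. ∠PTW = 20°  [△WMT]
3. ∠PWT = 103°  [△WTP]
4. ∠PHT = 77°  [cyclic WTHP, opposite ∠W+∠H]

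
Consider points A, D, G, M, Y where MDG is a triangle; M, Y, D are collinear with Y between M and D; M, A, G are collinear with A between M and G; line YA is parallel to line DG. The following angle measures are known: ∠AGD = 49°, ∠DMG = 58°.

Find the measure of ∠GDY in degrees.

∠GDY = 73°

1. ∠DGM = 49°  [A on ray GM]
2. ∠GDM = 73°  [△MDG]
3. ∠GDY = 73°  [Y on ray DM]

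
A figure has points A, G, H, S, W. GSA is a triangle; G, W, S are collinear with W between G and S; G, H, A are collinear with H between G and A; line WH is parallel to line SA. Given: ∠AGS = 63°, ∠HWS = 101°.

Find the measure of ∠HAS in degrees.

1. ∠HGW = 63°  [W on GS, H on GA]
2. ∠GWH = 79°  [linear pair at W on GS]
3. ∠GHW = 38°  [△GWH]
4. ∠AHW = 142°  [linear pair at H on GA]
5. ∠HAS = 38°  [WH∥SA, co-interior at A–H]

∠HAS = 38°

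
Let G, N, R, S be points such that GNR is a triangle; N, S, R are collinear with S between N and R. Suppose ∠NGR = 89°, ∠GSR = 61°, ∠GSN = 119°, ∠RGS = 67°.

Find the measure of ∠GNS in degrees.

∠GNS = 39°

1. ∠GRS = 52°  [△GSR]
2. ∠GRN = 52°  [S on ray RN]
3. ∠GNR = 39°  [△GNR]
4. ∠GNS = 39°  [S on ray NR]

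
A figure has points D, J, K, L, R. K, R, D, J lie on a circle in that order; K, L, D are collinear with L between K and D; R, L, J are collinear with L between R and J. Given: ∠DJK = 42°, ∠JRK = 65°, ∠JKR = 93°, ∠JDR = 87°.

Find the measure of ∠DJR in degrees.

∠DJR = 20°

1. ∠JDK = 65°  [same arc KJ]
2. ∠DKJ = 73°  [△KDJ]
3. ∠DRJ = 73°  [same arc DJ]
4. ∠DJR = 20°  [△RDJ]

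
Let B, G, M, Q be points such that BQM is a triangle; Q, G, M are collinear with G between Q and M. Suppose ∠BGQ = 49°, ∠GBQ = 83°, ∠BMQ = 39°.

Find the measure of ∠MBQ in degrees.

∠MBQ = 93°

1. ∠BQG = 48°  [△BQG]
2. ∠BQM = 48°  [G on ray QM]
3. ∠MBQ = 93°  [△BQM]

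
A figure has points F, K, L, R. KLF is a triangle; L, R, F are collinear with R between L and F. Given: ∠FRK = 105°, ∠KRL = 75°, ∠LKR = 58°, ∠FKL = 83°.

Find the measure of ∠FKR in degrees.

∠FKR = 25°

1. ∠KLR = 47°  [△KLR]
2. ∠FLK = 47°  [R on ray LF]
3. ∠KFL = 50°  [△KLF]
4. ∠KFR = 50°  [R on ray FL]
5. ∠FKR = 25°  [△KRF]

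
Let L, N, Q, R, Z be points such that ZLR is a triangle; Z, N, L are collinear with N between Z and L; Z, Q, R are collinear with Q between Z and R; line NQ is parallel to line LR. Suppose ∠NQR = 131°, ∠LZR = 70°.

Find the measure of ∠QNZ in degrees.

1. ∠NQZ = 49°  [linear pair at Q on ZR]
2. ∠NZQ = 70°  [N on ZL, Q on ZR]
3. ∠QNZ = 61°  [△ZNQ]

∠QNZ = 61°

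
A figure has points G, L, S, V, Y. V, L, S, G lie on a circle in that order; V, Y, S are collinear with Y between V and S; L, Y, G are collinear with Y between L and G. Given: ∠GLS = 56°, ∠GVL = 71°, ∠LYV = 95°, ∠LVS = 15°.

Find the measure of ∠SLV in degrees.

1. ∠LYS = 85°  [linear pair at Y on VS]
2. ∠LSV = 39°  [△LYS]
3. ∠SLV = 126°  [△VLS]

∠SLV = 126°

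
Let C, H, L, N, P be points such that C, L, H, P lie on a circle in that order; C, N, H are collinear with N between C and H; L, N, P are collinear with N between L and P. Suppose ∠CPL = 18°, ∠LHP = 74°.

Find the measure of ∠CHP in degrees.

∠CHP = 56°

1. ∠LCP = 106°  [cyclic CLHP, opposite ∠C+∠H]
2. ∠CLP = 56°  [△CLP]
3. ∠CHP = 56°  [same arc CP]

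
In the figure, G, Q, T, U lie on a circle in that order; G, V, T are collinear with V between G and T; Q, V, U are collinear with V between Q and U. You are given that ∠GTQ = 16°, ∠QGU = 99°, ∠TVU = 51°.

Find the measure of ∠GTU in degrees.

1. ∠GUQ = 16°  [same arc GQ]
2. ∠GQU = 65°  [△GQU]
3. ∠GTU = 65°  [same arc GU]

∠GTU = 65°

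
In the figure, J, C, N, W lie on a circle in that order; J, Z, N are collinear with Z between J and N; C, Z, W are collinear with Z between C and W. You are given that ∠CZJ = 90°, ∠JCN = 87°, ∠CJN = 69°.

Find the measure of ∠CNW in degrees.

∠CNW = 45°

1. ∠CZN = 90°  [linear pair at Z on JN]
2. ∠CNJ = 24°  [△JCN]
3. ∠CWN = 69°  [same arc CN]
4. ∠NCW = 66°  [△CZN]
5. ∠CNW = 45°  [△CNW]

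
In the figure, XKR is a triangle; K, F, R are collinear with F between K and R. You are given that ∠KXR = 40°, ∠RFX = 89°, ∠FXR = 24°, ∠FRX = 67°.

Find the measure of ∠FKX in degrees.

1. ∠KRX = 67°  [F on ray RK]
2. ∠RKX = 73°  [△XKR]
3. ∠FKX = 73°  [F on ray KR]

∠FKX = 73°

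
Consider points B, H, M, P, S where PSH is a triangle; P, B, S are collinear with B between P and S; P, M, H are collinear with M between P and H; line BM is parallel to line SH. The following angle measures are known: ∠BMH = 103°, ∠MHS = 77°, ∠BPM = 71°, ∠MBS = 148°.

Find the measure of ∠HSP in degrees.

1. ∠PHS = 77°  [M on ray HP]
2. ∠HPS = 71°  [B on PS, M on PH]
3. ∠HSP = 32°  [△PSH]

∠HSP = 32°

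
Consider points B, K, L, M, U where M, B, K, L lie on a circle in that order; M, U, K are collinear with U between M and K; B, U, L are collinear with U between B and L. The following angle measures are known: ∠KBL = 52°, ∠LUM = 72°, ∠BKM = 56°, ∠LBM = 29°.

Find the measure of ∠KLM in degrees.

∠KLM = 99°

1. ∠KML = 52°  [same arc KL]
2. ∠LKM = 29°  [same arc ML]
3. ∠KLM = 99°  [△MKL]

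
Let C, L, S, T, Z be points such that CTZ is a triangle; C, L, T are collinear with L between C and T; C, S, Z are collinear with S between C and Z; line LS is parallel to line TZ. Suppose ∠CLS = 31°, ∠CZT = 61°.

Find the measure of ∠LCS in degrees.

∠LCS = 88°

1. ∠CTZ = 31°  [LS∥TZ, corresponding at L]
2. ∠TCZ = 88°  [△CTZ]
3. ∠LCS = 88°  [L on CT, S on CZ]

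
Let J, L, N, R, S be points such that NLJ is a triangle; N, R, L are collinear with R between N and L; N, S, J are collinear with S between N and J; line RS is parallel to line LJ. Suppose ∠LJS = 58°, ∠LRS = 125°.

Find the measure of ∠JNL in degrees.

1. ∠LJN = 58°  [S on ray JN]
2. ∠NRS = 55°  [linear pair at R on NL]
3. ∠NSR = 58°  [RS∥LJ, corresponding at S]
4. ∠RNS = 67°  [△NRS]
5. ∠JNL = 67°  [R on NL, S on NJ]

∠JNL = 67°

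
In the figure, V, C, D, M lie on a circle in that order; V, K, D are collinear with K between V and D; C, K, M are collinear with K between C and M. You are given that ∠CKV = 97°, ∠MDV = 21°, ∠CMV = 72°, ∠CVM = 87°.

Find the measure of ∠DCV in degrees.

1. ∠MCV = 21°  [same arc VM]
2. ∠CDV = 72°  [same arc VC]
3. ∠CVD = 62°  [△VKC]
4. ∠DCV = 46°  [△VCD]

∠DCV = 46°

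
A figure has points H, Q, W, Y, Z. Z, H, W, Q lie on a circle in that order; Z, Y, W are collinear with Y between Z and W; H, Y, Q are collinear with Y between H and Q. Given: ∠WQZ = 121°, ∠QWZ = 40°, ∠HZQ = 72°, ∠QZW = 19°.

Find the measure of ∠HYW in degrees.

1. ∠QHZ = 40°  [same arc ZQ]
2. ∠HQZ = 68°  [△ZHQ]
3. ∠QHW = 19°  [same arc WQ]
4. ∠HWZ = 68°  [same arc ZH]
5. ∠HYW = 93°  [△HYW]

∠HYW = 93°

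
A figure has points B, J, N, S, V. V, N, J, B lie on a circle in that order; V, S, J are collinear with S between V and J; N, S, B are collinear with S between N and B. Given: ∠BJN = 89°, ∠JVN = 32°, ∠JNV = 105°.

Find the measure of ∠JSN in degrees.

1. ∠JBN = 32°  [same arc NJ]
2. ∠NJV = 43°  [△VNJ]
3. ∠BNJ = 59°  [△NJB]
4. ∠JSN = 78°  [△NSJ]

∠JSN = 78°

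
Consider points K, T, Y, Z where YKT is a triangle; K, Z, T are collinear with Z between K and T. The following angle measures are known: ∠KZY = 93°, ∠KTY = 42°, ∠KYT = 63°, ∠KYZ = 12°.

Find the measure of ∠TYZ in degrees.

∠TYZ = 51°

1. ∠TZY = 87°  [linear pair at Z on KT]
2. ∠YTZ = 42°  [Z on ray TK]
3. ∠TYZ = 51°  [△YZT]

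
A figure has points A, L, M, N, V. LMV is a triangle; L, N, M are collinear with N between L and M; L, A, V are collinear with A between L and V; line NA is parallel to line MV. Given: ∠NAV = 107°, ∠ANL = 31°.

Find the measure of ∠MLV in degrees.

1. ∠LAN = 73°  [linear pair at A on LV]
2. ∠ALN = 76°  [△LNA]
3. ∠MLV = 76°  [N on LM, A on LV]

∠MLV = 76°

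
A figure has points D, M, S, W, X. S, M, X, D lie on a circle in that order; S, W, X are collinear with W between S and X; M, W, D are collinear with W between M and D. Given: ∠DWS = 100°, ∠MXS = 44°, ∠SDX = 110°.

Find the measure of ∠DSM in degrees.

1. ∠MWX = 100°  [vertical angles at W]
2. ∠MDS = 44°  [same arc SM]
3. ∠SMX = 70°  [cyclic SMXD, opposite ∠M+∠D]
4. ∠MWS = 80°  [linear pair at W on SX]
5. ∠MSX = 66°  [△SMX]
6. ∠DMS = 34°  [△SWM]
7. ∠DSM = 102°  [△SMD]

∠DSM = 102°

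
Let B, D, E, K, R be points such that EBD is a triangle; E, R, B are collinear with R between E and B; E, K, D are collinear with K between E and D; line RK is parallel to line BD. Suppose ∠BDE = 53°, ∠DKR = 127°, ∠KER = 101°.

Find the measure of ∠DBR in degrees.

∠DBR = 26°

1. ∠EKR = 53°  [RK∥BD, corresponding at K]
2. ∠ERK = 26°  [△ERK]
3. ∠BRK = 154°  [linear pair at R on EB]
4. ∠DBR = 26°  [RK∥BD, co-interior at B–R]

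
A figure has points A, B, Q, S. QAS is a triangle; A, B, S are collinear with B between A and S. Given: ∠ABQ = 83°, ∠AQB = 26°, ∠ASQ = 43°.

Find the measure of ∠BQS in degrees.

1. ∠QBS = 97°  [linear pair at B on AS]
2. ∠BSQ = 43°  [B on ray SA]
3. ∠BQS = 40°  [△QBS]

∠BQS = 40°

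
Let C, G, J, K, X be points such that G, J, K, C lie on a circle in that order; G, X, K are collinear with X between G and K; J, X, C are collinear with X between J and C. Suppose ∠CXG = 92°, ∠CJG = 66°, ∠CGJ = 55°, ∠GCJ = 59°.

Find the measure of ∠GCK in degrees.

∠GCK = 85°

1. ∠CGK = 29°  [△GXC]
2. ∠CKG = 66°  [same arc GC]
3. ∠GCK = 85°  [△GKC]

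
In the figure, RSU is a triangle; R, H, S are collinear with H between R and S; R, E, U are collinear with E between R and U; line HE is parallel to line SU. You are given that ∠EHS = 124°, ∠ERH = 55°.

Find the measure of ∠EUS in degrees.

1. ∠EHR = 56°  [linear pair at H on RS]
2. ∠HER = 69°  [△RHE]
3. ∠HEU = 111°  [linear pair at E on RU]
4. ∠EUS = 69°  [HE∥SU, co-interior at U–E]

∠EUS = 69°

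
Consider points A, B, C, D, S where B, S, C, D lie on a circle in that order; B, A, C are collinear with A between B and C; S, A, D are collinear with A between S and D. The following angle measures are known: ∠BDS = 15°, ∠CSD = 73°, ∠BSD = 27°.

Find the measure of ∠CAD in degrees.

∠CAD = 88°

1. ∠CBD = 73°  [same arc CD]
2. ∠BAD = 92°  [△BAD]
3. ∠CAD = 88°  [linear pair at A on BC]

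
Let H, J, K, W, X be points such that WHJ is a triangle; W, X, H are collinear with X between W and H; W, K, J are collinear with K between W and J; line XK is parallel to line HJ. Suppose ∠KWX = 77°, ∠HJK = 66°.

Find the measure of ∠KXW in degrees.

∠KXW = 37°

1. ∠HWJ = 77°  [X on WH, K on WJ]
2. ∠HJW = 66°  [K on ray JW]
3. ∠JHW = 37°  [△WHJ]
4. ∠KXW = 37°  [XK∥HJ, corresponding at X]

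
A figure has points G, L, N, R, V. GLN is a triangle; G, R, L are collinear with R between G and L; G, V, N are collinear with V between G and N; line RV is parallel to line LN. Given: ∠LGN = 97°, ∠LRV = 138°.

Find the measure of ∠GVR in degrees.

∠GVR = 41°

1. ∠RGV = 97°  [R on GL, V on GN]
2. ∠GRV = 42°  [linear pair at R on GL]
3. ∠GVR = 41°  [△GRV]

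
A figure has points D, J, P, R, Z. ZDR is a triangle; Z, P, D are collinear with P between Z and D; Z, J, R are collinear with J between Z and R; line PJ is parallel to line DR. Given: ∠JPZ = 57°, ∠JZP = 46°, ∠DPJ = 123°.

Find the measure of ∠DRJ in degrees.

1. ∠PJZ = 77°  [△ZPJ]
2. ∠PJR = 103°  [linear pair at J on ZR]
3. ∠DRJ = 77°  [PJ∥DR, co-interior at R–J]

∠DRJ = 77°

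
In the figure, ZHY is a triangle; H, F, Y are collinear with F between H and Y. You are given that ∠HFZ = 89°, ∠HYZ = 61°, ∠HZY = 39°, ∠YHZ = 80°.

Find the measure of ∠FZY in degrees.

1. ∠YFZ = 91°  [linear pair at F on HY]
2. ∠FYZ = 61°  [F on ray YH]
3. ∠FZY = 28°  [△ZFY]

∠FZY = 28°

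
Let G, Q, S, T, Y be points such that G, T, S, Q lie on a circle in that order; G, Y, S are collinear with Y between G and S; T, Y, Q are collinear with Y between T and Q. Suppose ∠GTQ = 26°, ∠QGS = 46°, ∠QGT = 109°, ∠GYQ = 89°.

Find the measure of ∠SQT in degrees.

∠SQT = 63°

1. ∠GSQ = 26°  [same arc GQ]
2. ∠QYS = 91°  [linear pair at Y on GS]
3. ∠SQT = 63°  [△SYQ]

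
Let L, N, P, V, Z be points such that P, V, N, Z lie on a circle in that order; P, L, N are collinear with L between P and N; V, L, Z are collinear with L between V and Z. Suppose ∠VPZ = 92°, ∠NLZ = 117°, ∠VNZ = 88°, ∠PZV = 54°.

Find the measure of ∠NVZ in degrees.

∠NVZ = 63°

1. ∠PLV = 117°  [vertical angles at L]
2. ∠PNV = 54°  [same arc PV]
3. ∠NLV = 63°  [linear pair at L on PN]
4. ∠NVZ = 63°  [△VLN]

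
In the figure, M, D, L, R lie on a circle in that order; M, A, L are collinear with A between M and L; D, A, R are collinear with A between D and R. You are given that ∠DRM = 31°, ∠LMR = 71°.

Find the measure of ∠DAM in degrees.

∠DAM = 102°

1. ∠DLM = 31°  [same arc MD]
2. ∠LDR = 71°  [same arc LR]
3. ∠DAL = 78°  [△DAL]
4. ∠DAM = 102°  [linear pair at A on ML]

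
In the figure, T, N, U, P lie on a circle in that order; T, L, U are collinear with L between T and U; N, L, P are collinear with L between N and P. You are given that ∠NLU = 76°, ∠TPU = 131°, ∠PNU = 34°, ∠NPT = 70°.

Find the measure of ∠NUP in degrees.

∠NUP = 85°

1. ∠PLT = 76°  [vertical angles at L]
2. ∠PTU = 34°  [same arc UP]
3. ∠PLU = 104°  [linear pair at L on TU]
4. ∠PUT = 15°  [△TUP]
5. ∠NPU = 61°  [△ULP]
6. ∠NUP = 85°  [△NUP]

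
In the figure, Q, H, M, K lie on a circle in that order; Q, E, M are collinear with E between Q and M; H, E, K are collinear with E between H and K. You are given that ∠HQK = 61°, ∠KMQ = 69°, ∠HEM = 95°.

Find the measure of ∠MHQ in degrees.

1. ∠KHQ = 69°  [same arc QK]
2. ∠HEQ = 85°  [linear pair at E on QM]
3. ∠HKQ = 50°  [△QHK]
4. ∠HQM = 26°  [△QEH]
5. ∠HMQ = 50°  [same arc QH]
6. ∠MHQ = 104°  [△QHM]

∠MHQ = 104°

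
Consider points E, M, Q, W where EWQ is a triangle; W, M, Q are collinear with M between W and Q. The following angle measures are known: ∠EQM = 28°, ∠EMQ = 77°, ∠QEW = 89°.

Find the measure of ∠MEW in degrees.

1. ∠EQW = 28°  [M on ray QW]
2. ∠EMW = 103°  [linear pair at M on WQ]
3. ∠EWQ = 63°  [△EWQ]
4. ∠EWM = 63°  [M on ray WQ]
5. ∠MEW = 14°  [△EWM]

∠MEW = 14°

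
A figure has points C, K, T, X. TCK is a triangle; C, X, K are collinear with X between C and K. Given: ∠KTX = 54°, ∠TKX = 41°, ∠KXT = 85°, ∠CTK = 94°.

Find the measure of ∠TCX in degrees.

1. ∠CKT = 41°  [X on ray KC]
2. ∠KCT = 45°  [△TCK]
3. ∠TCX = 45°  [X on ray CK]

∠TCX = 45°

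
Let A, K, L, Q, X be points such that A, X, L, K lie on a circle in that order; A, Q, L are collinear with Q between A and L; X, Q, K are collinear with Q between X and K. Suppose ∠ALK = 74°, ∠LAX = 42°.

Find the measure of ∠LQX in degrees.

1. ∠AXK = 74°  [same arc AK]
2. ∠AQX = 64°  [△AQX]
3. ∠LQX = 116°  [linear pair at Q on AL]

∠LQX = 116°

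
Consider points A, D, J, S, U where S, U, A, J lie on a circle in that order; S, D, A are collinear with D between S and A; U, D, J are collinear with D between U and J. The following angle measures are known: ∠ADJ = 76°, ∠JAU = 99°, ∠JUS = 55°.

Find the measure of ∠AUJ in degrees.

1. ∠SDU = 76°  [vertical angles at D]
2. ∠JSU = 81°  [cyclic SUAJ, opposite ∠S+∠A]
3. ∠SJU = 44°  [△SUJ]
4. ∠ADU = 104°  [linear pair at D on SA]
5. ∠SAU = 44°  [same arc SU]
6. ∠AUJ = 32°  [△UDA]

∠AUJ = 32°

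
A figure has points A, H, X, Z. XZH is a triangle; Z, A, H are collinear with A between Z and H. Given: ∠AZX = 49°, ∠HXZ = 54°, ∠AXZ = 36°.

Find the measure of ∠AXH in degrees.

∠AXH = 18°

1. ∠XAZ = 95°  [△XZA]
2. ∠HZX = 49°  [A on ray ZH]
3. ∠XHZ = 77°  [△XZH]
4. ∠HAX = 85°  [linear pair at A on ZH]
5. ∠AHX = 77°  [A on ray HZ]
6. ∠AXH = 18°  [△XAH]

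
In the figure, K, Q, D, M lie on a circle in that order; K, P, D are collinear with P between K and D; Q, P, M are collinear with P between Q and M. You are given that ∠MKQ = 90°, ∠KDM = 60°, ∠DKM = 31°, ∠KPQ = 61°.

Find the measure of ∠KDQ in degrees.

1. ∠DQM = 31°  [same arc DM]
2. ∠DPQ = 119°  [linear pair at P on KD]
3. ∠KDQ = 30°  [△QPD]

∠KDQ = 30°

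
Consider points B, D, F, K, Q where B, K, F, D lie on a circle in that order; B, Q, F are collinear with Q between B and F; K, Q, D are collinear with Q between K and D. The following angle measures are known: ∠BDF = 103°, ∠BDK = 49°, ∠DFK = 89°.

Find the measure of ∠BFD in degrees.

∠BFD = 40°

1. ∠DBK = 91°  [cyclic BKFD, opposite ∠B+∠F]
2. ∠BKD = 40°  [△BKD]
3. ∠BFD = 40°  [same arc BD]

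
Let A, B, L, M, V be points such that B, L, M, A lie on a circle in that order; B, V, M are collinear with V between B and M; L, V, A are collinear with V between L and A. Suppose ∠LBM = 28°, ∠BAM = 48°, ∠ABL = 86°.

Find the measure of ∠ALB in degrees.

1. ∠BLM = 132°  [cyclic BLMA, opposite ∠L+∠A]
2. ∠BML = 20°  [△BLM]
3. ∠BAL = 20°  [same arc BL]
4. ∠ALB = 74°  [△BLA]

∠ALB = 74°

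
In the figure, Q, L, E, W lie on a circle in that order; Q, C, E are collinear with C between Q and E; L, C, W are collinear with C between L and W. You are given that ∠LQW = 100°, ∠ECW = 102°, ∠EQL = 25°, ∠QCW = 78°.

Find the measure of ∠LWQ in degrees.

1. ∠LCQ = 102°  [vertical angles at C]
2. ∠QLW = 53°  [△QCL]
3. ∠LWQ = 27°  [△QLW]

∠LWQ = 27°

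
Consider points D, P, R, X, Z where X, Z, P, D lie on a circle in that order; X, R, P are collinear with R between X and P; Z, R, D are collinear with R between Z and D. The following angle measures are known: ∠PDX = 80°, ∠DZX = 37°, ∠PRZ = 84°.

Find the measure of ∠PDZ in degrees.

1. ∠DPX = 37°  [same arc XD]
2. ∠DRX = 84°  [vertical angles at R]
3. ∠DRP = 96°  [linear pair at R on XP]
4. ∠PDZ = 47°  [△PRD]

∠PDZ = 47°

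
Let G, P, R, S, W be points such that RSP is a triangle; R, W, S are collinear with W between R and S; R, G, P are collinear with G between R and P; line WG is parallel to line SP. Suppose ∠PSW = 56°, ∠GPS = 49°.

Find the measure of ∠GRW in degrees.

1. ∠PSR = 56°  [W on ray SR]
2. ∠RPS = 49°  [G on ray PR]
3. ∠PRS = 75°  [△RSP]
4. ∠GRW = 75°  [W on RS, G on RP]

∠GRW = 75°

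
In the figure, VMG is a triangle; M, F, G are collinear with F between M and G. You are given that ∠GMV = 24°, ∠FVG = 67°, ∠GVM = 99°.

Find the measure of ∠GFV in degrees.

∠GFV = 56°

1. ∠MGV = 57°  [△VMG]
2. ∠FGV = 57°  [F on ray GM]
3. ∠GFV = 56°  [△VFG]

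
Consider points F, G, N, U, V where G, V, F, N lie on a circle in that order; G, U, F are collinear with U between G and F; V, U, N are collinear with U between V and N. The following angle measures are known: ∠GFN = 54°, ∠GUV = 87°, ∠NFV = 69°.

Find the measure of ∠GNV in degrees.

1. ∠GVN = 54°  [same arc GN]
2. ∠NGV = 111°  [cyclic GVFN, opposite ∠G+∠F]
3. ∠GNV = 15°  [△GVN]

∠GNV = 15°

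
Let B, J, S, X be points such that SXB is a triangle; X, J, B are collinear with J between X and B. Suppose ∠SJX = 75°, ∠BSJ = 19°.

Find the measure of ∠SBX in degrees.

∠SBX = 56°

1. ∠BJS = 105°  [linear pair at J on XB]
2. ∠JBS = 56°  [△SJB]
3. ∠SBX = 56°  [J on ray BX]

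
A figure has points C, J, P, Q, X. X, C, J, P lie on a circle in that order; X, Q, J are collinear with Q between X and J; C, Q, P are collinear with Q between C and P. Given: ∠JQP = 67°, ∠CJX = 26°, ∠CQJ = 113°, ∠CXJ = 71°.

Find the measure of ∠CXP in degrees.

1. ∠CQX = 67°  [vertical angles at Q]
2. ∠CPX = 26°  [same arc XC]
3. ∠PCX = 42°  [△XQC]
4. ∠CXP = 112°  [△XCP]

∠CXP = 112°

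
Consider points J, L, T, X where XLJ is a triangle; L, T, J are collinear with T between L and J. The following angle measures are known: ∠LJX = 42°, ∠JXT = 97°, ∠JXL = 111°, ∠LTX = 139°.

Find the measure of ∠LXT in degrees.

∠LXT = 14°

1. ∠JLX = 27°  [△XLJ]
2. ∠TLX = 27°  [T on ray LJ]
3. ∠LXT = 14°  [△XLT]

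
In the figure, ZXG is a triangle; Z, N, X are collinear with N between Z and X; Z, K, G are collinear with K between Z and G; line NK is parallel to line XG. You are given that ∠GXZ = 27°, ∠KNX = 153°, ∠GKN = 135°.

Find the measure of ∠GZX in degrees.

∠GZX = 108°

1. ∠KNZ = 27°  [NK∥XG, corresponding at N]
2. ∠NKZ = 45°  [linear pair at K on ZG]
3. ∠KZN = 108°  [△ZNK]
4. ∠GZX = 108°  [N on ZX, K on ZG]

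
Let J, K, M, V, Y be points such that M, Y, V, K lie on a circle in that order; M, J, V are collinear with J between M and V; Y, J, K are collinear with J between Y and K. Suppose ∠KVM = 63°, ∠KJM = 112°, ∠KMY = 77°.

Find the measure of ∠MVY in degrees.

1. ∠KYM = 63°  [same arc MK]
2. ∠MKY = 40°  [△MYK]
3. ∠MVY = 40°  [same arc MY]

∠MVY = 40°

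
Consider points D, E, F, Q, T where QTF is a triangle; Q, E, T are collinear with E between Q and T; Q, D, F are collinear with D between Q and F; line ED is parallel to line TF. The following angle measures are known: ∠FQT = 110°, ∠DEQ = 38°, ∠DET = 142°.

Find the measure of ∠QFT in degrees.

1. ∠DQE = 110°  [E on QT, D on QF]
2. ∠EDQ = 32°  [△QED]
3. ∠QFT = 32°  [ED∥TF, corresponding at D]

∠QFT = 32°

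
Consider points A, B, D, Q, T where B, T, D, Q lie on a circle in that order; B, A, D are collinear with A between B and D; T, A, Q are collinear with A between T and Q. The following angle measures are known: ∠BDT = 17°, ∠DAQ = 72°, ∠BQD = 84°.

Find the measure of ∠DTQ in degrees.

1. ∠BQT = 17°  [same arc BT]
2. ∠BAQ = 108°  [linear pair at A on BD]
3. ∠DBQ = 55°  [△BAQ]
4. ∠DTQ = 55°  [same arc DQ]

∠DTQ = 55°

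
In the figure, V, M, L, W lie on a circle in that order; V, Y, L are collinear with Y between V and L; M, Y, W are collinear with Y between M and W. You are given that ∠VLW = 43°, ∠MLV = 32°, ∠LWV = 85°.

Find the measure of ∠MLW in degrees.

∠MLW = 75°

1. ∠VMW = 43°  [same arc VW]
2. ∠MWV = 32°  [same arc VM]
3. ∠MVW = 105°  [△VMW]
4. ∠MLW = 75°  [cyclic VMLW, opposite ∠V+∠L]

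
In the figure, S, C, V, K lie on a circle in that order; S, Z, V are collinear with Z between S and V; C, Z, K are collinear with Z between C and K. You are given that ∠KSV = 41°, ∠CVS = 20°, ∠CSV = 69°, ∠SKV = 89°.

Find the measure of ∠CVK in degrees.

1. ∠KCV = 41°  [same arc VK]
2. ∠CKV = 69°  [same arc CV]
3. ∠CVK = 70°  [△CVK]

∠CVK = 70°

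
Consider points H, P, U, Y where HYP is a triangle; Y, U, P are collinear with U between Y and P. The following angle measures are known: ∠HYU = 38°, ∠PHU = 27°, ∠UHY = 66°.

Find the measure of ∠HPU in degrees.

∠HPU = 49°

1. ∠HUY = 76°  [△HYU]
2. ∠HUP = 104°  [linear pair at U on YP]
3. ∠HPU = 49°  [△HUP]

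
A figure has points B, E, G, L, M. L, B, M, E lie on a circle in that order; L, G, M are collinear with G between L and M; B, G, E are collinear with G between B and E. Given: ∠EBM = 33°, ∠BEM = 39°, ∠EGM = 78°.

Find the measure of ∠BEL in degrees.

∠BEL = 45°

1. ∠ELM = 33°  [same arc ME]
2. ∠EGL = 102°  [linear pair at G on LM]
3. ∠BEL = 45°  [△LGE]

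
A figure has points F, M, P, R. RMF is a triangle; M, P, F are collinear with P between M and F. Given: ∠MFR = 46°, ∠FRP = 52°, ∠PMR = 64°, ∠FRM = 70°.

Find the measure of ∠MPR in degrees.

∠MPR = 98°

1. ∠PFR = 46°  [P on ray FM]
2. ∠FPR = 82°  [△RPF]
3. ∠MPR = 98°  [linear pair at P on MF]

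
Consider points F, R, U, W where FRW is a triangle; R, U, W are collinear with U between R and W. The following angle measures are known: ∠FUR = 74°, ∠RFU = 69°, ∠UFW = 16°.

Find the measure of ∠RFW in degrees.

1. ∠FRU = 37°  [△FRU]
2. ∠FUW = 106°  [linear pair at U on RW]
3. ∠FWU = 58°  [△FUW]
4. ∠FRW = 37°  [U on ray RW]
5. ∠FWR = 58°  [U on ray WR]
6. ∠RFW = 85°  [△FRW]

∠RFW = 85°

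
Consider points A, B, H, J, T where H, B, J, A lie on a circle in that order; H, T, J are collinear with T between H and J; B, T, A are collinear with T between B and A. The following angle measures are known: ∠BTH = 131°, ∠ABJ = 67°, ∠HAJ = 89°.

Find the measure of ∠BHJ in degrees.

1. ∠BTJ = 49°  [linear pair at T on HJ]
2. ∠BJH = 64°  [△BTJ]
3. ∠HBJ = 91°  [cyclic HBJA, opposite ∠B+∠A]
4. ∠BHJ = 25°  [△HBJ]

∠BHJ = 25°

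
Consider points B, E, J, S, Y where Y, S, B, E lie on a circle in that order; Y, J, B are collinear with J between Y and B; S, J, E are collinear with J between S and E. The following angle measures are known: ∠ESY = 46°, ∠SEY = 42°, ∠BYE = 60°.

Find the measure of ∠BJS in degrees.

∠BJS = 78°

1. ∠SBY = 42°  [same arc YS]
2. ∠BSE = 60°  [same arc BE]
3. ∠BJS = 78°  [△SJB]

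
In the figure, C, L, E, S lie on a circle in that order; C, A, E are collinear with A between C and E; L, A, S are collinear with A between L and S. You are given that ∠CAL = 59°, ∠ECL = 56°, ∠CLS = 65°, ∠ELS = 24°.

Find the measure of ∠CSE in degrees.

∠CSE = 91°

1. ∠CES = 65°  [same arc CS]
2. ∠ECS = 24°  [same arc ES]
3. ∠CSE = 91°  [△CES]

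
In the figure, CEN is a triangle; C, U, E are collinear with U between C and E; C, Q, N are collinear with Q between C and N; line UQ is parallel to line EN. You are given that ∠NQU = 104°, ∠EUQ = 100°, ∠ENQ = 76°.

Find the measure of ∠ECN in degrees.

∠ECN = 24°

1. ∠CUQ = 80°  [linear pair at U on CE]
2. ∠CNE = 76°  [Q on ray NC]
3. ∠CEN = 80°  [UQ∥EN, corresponding at U]
4. ∠ECN = 24°  [△CEN]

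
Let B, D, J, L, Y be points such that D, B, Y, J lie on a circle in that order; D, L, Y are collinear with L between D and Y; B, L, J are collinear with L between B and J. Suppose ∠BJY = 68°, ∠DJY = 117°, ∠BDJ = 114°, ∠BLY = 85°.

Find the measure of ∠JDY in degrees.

∠JDY = 46°

1. ∠BYJ = 66°  [cyclic DBYJ, opposite ∠D+∠Y]
2. ∠JBY = 46°  [△BYJ]
3. ∠JDY = 46°  [same arc YJ]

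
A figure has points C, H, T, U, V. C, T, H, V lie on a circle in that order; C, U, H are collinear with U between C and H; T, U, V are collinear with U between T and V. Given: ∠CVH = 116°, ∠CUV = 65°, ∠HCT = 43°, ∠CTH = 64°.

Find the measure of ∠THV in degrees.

∠THV = 95°

1. ∠HUT = 65°  [vertical angles at U]
2. ∠HVT = 43°  [same arc TH]
3. ∠CHT = 73°  [△CTH]
4. ∠HTV = 42°  [△TUH]
5. ∠THV = 95°  [△THV]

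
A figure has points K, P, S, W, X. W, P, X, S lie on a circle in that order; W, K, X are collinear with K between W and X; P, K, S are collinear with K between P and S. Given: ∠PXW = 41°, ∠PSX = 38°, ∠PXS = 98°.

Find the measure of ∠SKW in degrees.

1. ∠PSW = 41°  [same arc WP]
2. ∠SPX = 44°  [△PXS]
3. ∠SWX = 44°  [same arc XS]
4. ∠SKW = 95°  [△WKS]

∠SKW = 95°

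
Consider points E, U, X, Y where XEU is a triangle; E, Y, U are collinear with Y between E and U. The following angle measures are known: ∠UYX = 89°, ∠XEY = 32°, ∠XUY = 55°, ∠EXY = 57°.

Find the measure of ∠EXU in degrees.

1. ∠UEX = 32°  [Y on ray EU]
2. ∠EUX = 55°  [Y on ray UE]
3. ∠EXU = 93°  [△XEU]

∠EXU = 93°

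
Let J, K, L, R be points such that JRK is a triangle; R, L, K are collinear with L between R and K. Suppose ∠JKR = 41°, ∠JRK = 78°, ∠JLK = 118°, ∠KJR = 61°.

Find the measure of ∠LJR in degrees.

∠LJR = 40°

1. ∠JRL = 78°  [L on ray RK]
2. ∠JLR = 62°  [linear pair at L on RK]
3. ∠LJR = 40°  [△JRL]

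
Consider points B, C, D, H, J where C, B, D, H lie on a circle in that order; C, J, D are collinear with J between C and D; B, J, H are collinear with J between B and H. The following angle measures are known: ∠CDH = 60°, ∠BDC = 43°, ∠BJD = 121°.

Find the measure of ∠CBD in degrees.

1. ∠CBH = 60°  [same arc CH]
2. ∠BJC = 59°  [linear pair at J on CD]
3. ∠BCD = 61°  [△CJB]
4. ∠CBD = 76°  [△CBD]

∠CBD = 76°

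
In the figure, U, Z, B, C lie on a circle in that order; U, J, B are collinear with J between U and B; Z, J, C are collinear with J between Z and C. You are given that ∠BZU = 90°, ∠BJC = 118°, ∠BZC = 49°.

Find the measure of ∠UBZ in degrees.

1. ∠UJZ = 118°  [vertical angles at J]
2. ∠BJZ = 62°  [linear pair at J on UB]
3. ∠UBZ = 69°  [△ZJB]

∠UBZ = 69°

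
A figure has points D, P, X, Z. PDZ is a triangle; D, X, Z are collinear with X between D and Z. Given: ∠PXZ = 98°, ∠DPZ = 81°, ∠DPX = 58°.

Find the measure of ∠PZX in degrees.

∠PZX = 59°

1. ∠DXP = 82°  [linear pair at X on DZ]
2. ∠PDX = 40°  [△PDX]
3. ∠PDZ = 40°  [X on ray DZ]
4. ∠DZP = 59°  [△PDZ]
5. ∠PZX = 59°  [X on ray ZD]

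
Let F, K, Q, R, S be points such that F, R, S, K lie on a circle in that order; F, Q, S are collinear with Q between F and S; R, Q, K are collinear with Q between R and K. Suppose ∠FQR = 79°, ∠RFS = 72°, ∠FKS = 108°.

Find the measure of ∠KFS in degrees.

∠KFS = 43°

1. ∠KQS = 79°  [vertical angles at Q]
2. ∠RKS = 72°  [same arc RS]
3. ∠FSK = 29°  [△SQK]
4. ∠KFS = 43°  [△FSK]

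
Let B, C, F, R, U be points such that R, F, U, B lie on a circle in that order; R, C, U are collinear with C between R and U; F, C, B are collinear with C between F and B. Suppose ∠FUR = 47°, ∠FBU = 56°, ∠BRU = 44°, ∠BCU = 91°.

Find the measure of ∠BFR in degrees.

∠BFR = 33°

1. ∠FRU = 56°  [same arc FU]
2. ∠FCR = 91°  [vertical angles at C]
3. ∠BFR = 33°  [△RCF]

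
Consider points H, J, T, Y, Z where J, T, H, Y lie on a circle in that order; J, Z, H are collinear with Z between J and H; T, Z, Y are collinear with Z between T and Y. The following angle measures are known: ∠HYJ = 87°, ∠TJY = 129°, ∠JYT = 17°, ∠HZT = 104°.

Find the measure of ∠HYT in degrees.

∠HYT = 70°

1. ∠THY = 51°  [cyclic JTHY, opposite ∠J+∠H]
2. ∠JHT = 17°  [same arc JT]
3. ∠HTY = 59°  [△TZH]
4. ∠HYT = 70°  [△THY]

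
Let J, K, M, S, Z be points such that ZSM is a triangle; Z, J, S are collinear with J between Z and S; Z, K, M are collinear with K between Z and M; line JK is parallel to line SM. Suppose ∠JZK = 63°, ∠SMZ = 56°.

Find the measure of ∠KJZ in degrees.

1. ∠MZS = 63°  [J on ZS, K on ZM]
2. ∠MSZ = 61°  [△ZSM]
3. ∠KJZ = 61°  [JK∥SM, corresponding at J]

∠KJZ = 61°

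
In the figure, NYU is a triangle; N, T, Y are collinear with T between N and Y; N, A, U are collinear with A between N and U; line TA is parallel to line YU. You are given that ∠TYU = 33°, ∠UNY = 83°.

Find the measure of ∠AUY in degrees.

1. ∠NYU = 33°  [T on ray YN]
2. ∠NUY = 64°  [△NYU]
3. ∠AUY = 64°  [A on ray UN]

∠AUY = 64°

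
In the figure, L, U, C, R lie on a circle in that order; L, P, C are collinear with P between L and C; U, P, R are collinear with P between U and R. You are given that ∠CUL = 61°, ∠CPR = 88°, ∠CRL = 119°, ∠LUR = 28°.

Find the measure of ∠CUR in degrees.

1. ∠LPU = 88°  [vertical angles at P]
2. ∠CLU = 64°  [△LPU]
3. ∠CPU = 92°  [linear pair at P on LC]
4. ∠LCU = 55°  [△LUC]
5. ∠CUR = 33°  [△UPC]

∠CUR = 33°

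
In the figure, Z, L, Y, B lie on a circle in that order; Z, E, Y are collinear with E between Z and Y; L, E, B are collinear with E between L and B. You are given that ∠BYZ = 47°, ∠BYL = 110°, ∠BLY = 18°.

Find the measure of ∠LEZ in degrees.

∠LEZ = 81°

1. ∠BLZ = 47°  [same arc ZB]
2. ∠LBY = 52°  [△LYB]
3. ∠LZY = 52°  [same arc LY]
4. ∠LEZ = 81°  [△ZEL]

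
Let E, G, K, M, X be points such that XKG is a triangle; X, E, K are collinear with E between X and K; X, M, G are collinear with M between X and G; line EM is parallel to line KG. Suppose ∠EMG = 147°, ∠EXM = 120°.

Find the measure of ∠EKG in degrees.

1. ∠EMX = 33°  [linear pair at M on XG]
2. ∠MEX = 27°  [△XEM]
3. ∠KEM = 153°  [linear pair at E on XK]
4. ∠EKG = 27°  [EM∥KG, co-interior at K–E]

∠EKG = 27°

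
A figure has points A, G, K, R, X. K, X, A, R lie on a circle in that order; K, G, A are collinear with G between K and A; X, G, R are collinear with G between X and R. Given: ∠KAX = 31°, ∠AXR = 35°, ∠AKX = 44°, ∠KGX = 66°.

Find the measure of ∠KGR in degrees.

∠KGR = 114°

1. ∠KRX = 31°  [same arc KX]
2. ∠AKR = 35°  [same arc AR]
3. ∠KGR = 114°  [△KGR]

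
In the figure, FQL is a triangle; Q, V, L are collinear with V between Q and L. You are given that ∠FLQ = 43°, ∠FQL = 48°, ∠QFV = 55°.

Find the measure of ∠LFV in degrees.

∠LFV = 34°

1. ∠FLV = 43°  [V on ray LQ]
2. ∠FQV = 48°  [V on ray QL]
3. ∠FVQ = 77°  [△FQV]
4. ∠FVL = 103°  [linear pair at V on QL]
5. ∠LFV = 34°  [△FVL]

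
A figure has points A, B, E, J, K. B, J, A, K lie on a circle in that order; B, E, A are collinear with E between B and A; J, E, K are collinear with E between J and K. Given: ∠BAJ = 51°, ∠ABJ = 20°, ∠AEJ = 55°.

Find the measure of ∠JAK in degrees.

1. ∠AJK = 74°  [△JEA]
2. ∠AKJ = 20°  [same arc JA]
3. ∠JAK = 86°  [△JAK]

∠JAK = 86°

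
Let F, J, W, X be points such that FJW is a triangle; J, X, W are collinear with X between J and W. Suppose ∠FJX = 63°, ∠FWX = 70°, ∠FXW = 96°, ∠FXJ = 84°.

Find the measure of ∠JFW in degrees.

∠JFW = 47°

1. ∠FJW = 63°  [X on ray JW]
2. ∠FWJ = 70°  [X on ray WJ]
3. ∠JFW = 47°  [△FJW]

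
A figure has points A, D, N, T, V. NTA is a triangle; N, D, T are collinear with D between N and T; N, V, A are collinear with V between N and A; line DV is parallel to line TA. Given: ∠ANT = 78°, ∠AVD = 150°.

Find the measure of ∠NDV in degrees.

1. ∠DNV = 78°  [D on NT, V on NA]
2. ∠DVN = 30°  [linear pair at V on NA]
3. ∠NDV = 72°  [△NDV]

∠NDV = 72°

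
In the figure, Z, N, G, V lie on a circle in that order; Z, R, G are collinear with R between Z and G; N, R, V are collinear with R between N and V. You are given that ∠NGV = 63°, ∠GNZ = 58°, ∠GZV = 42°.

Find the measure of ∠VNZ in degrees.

∠VNZ = 16°

1. ∠GVZ = 122°  [cyclic ZNGV, opposite ∠N+∠V]
2. ∠VGZ = 16°  [△ZGV]
3. ∠VNZ = 16°  [same arc ZV]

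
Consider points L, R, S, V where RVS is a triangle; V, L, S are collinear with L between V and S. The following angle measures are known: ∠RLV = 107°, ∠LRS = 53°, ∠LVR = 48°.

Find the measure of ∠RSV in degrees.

∠RSV = 54°

1. ∠RLS = 73°  [linear pair at L on VS]
2. ∠LSR = 54°  [△RLS]
3. ∠RSV = 54°  [L on ray SV]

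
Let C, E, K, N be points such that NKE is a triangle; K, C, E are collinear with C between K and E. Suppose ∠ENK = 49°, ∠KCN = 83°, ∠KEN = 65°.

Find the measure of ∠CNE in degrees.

∠CNE = 18°

1. ∠ECN = 97°  [linear pair at C on KE]
2. ∠CEN = 65°  [C on ray EK]
3. ∠CNE = 18°  [△NCE]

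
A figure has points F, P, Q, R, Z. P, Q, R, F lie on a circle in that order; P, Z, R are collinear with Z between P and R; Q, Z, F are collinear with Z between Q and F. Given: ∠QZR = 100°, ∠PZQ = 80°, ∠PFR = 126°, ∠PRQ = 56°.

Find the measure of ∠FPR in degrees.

∠FPR = 24°

1. ∠FZP = 100°  [vertical angles at Z]
2. ∠PFQ = 56°  [same arc PQ]
3. ∠FPR = 24°  [△PZF]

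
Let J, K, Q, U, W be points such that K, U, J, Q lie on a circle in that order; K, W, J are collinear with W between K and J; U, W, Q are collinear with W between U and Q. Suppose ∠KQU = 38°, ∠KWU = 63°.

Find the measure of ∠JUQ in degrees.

1. ∠KJU = 38°  [same arc KU]
2. ∠JWU = 117°  [linear pair at W on KJ]
3. ∠JUQ = 25°  [△UWJ]

∠JUQ = 25°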